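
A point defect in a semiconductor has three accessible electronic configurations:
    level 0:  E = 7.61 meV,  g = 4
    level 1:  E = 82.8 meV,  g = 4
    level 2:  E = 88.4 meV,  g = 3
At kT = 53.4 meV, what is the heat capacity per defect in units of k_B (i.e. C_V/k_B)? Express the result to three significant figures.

Eᵢ/kT = 0.14251, 1.5506, 1.6554.
Z = Σ gᵢe^(−Eᵢ/kT) = 4·e^(−0.14251) + 4·e^(−1.5506) + 3·e^(−1.6554) = 3.4687 + 0.84848 + 0.57305 = 4.8902.
⟨E⟩ = 30.123 meV, ⟨E²⟩ = 2146.3 meV².
C_V/k_B = (⟨E²⟩ − ⟨E⟩²)/(kT)² = (2146.3 − 907.40)/2851.6 = 0.434.

0.434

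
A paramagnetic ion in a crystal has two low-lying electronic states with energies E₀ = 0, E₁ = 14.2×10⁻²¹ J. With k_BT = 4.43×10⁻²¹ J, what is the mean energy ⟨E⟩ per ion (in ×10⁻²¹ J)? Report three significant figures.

Eᵢ/kT = 0, 3.2054.
Z = Σ e^(−Eᵢ/kT) = e^(−0) + e^(−3.2054) = 1.0000 + 0.040543 = 1.0405.
⟨E⟩ = Σ Eᵢ e^(−Eᵢ/kT) / Z = (0·1.0000 + 14.2·0.040543) / 1.0405 = 0.553 ×10⁻²¹ J.

0.553 ×10⁻²¹ J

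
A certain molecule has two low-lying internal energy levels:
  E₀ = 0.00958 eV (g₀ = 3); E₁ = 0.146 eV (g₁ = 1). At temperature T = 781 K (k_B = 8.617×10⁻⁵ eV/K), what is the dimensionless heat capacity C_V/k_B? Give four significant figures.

0.1656

k_BT = 8.617×10⁻⁵ × 781 K = 0.0672988 eV.
Eᵢ/kT = 0.142350, 2.16943.
Z = Σ gᵢe^(−Eᵢ/kT) = 3·e^(−0.142350) + 1·e^(−2.16943) = 2.60195 + 0.114243 = 2.71619.
⟨E⟩ = 0.0153178 eV, ⟨E²⟩ = 0.000984468 eV².
C_V/k_B = (⟨E²⟩ − ⟨E⟩²)/(kT)² = (0.000984468 − 0.000234635)/0.00452913 = 0.1656.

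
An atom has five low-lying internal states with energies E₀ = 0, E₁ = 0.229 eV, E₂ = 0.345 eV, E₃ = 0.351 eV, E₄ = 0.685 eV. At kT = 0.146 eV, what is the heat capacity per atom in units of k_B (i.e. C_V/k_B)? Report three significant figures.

Eᵢ/kT = 0, 1.5685, 2.3630, 2.4041, 4.6918.
Z = Σ e^(−Eᵢ/kT) = e^(−0) + e^(−1.5685) + e^(−2.3630) + e^(−2.4041) + e^(−4.6918) = 1.0000 + 0.20836 + 0.094137 + 0.090347 + 0.0091702 = 1.4020.
⟨E⟩ = 0.084297 eV, ⟨E²⟩ = 0.026794 eV².
C_V/k_B = (⟨E²⟩ − ⟨E⟩²)/(kT)² = (0.026794 − 0.0071060)/0.021316 = 0.924.

0.924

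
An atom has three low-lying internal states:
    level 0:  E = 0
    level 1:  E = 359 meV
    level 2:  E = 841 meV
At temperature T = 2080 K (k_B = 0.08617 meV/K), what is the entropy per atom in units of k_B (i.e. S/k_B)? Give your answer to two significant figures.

k_BT = 0.08617 × 2080 K = 179.2 meV.
Eᵢ/kT = 0, 2.003, 4.693.
Z = Σ e^(−Eᵢ/kT) = e^(−0) + e^(−2.003) + e^(−4.693) = 1.000 + 0.1349 + 0.009159 = 1.144.
⟨E⟩ = Σ EᵢPᵢ = 49.07 meV.
S/k_B = ln Z + ⟨E⟩/kT = ln(1.144) + 49.07/179.2 = 0.1345 + 0.2738 = 0.41.

0.41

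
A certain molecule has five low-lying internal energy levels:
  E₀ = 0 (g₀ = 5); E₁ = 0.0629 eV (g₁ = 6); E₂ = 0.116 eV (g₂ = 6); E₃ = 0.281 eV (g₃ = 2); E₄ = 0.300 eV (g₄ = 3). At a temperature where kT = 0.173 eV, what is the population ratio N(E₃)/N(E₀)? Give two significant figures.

n₃/n₀ = (g₃/g₀) exp[−(E₃−E₀)/kT] = (2/5) × exp(−(0.281 eV)/(0.173 eV)) = (2/5) × exp(-1.624) = 0.079.

0.079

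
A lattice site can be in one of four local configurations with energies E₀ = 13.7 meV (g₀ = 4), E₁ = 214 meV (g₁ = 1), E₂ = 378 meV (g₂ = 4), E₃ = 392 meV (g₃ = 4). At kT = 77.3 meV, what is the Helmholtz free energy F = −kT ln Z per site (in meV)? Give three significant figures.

Eᵢ/kT = 0.17723, 2.7684, 4.8900, 5.0712.
Z = Σ gᵢe^(−Eᵢ/kT) = 4·e^(−0.17723) + 1·e^(−2.7684) + 4·e^(−4.8900) + 4·e^(−5.0712) = 3.3503 + 0.062762 + 0.030086 + 0.025100 = 3.4682.
F = −kT ln Z = −77.3 × ln(3.4682) = −77.3 × 1.2436 = -96.1 meV.

-96.1 meV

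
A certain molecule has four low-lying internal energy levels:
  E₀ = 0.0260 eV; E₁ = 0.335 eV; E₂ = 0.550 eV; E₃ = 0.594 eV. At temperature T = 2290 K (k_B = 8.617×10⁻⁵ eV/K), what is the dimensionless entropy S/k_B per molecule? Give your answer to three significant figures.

0.795

k_BT = 8.617×10⁻⁵ × 2290 K = 0.19733 eV.
Eᵢ/kT = 0.13176, 1.6977, 2.7872, 3.0102.
Z = Σ e^(−Eᵢ/kT) = e^(−0.13176) + e^(−1.6977) + e^(−2.7872) + e^(−3.0102) = 0.87655 + 0.18310 + 0.061593 + 0.049282 = 1.1705.
⟨E⟩ = Σ EᵢPᵢ = 0.12583 eV.
S/k_B = ln Z + ⟨E⟩/kT = ln(1.1705) + 0.12583/0.19733 = 0.15743 + 0.63766 = 0.795.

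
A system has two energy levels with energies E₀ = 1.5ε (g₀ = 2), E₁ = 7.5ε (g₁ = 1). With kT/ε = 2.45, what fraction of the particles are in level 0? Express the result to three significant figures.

Eᵢ/kT = 0.61224, 3.0612.
Z = Σ gᵢe^(−Eᵢ/kT) = 2·e^(−0.61224) + 1·e^(−3.0612) = 1.0843 + 0.046831 = 1.1311.
P₀ = g₀ e^(−E₀/kT) / Z = 1.0843/1.1311 = 0.959.

0.959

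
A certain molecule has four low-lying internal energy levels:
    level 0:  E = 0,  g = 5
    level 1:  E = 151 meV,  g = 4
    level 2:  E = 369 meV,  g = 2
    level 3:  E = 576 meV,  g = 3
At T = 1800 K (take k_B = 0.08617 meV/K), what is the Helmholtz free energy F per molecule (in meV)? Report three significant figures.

-297 meV

k_BT = 0.08617 × 1800 K = 155.11 meV.
Eᵢ/kT = 0, 0.97350, 2.3790, 3.7135.
Z = Σ gᵢe^(−Eᵢ/kT) = 5·e^(−0) + 4·e^(−0.97350) + 2·e^(−2.3790) + 3·e^(−3.7135) = 5.0000 + 1.5110 + 0.18529 + 0.073176 = 6.7695.
F = −kT ln Z = −155.11 × ln(6.7695) = −155.11 × 1.9124 = -297 meV.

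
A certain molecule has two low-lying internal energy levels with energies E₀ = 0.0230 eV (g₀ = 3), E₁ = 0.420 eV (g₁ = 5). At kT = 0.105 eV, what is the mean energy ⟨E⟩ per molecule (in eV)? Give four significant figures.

0.03753 eV

Eᵢ/kT = 0.219048, 4.00000.
Z = Σ gᵢe^(−Eᵢ/kT) = 3·e^(−0.219048) + 5·e^(−4.00000) = 2.40985 + 0.0915782 = 2.50143.
⟨E⟩ = Σ Eᵢ gᵢe^(−Eᵢ/kT) / Z = (0.0230·2.40985 + 0.420·0.0915782) / 2.50143 = 0.03753 eV.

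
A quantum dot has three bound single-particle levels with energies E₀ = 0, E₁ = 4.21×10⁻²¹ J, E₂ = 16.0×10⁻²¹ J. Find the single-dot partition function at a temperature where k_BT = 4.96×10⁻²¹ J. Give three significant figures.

Eᵢ/kT = 0, 0.84879, 3.2258.
Z = Σ e^(−Eᵢ/kT) = e^(−0) + e^(−0.84879) + e^(−3.2258) = 1.0000 + 0.42793 + 0.039724 = 1.4677.

Z = 1.47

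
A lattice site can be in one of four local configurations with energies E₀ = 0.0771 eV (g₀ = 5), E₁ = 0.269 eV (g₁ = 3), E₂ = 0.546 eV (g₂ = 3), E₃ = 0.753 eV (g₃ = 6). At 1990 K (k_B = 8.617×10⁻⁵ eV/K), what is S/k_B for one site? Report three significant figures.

2.17

k_BT = 8.617×10⁻⁵ × 1990 K = 0.17148 eV.
Eᵢ/kT = 0.44962, 1.5687, 3.1840, 4.3912.
Z = Σ gᵢe^(−Eᵢ/kT) = 5·e^(−0.44962) + 3·e^(−1.5687) + 3·e^(−3.1840) + 6·e^(−4.3912) = 3.1894 + 0.62495 + 0.12426 + 0.074315 = 4.0129.
⟨E⟩ = Σ EᵢPᵢ = 0.13402 eV.
S/k_B = ln Z + ⟨E⟩/kT = ln(4.0129) + 0.13402/0.17148 = 1.3895 + 0.78155 = 2.17.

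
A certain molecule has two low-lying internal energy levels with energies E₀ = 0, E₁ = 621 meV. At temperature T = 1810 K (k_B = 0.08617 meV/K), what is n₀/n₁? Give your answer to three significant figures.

k_BT = 0.08617 × 1810 K = 155.97 meV.
n₀/n₁ = exp[−(E₀−E₁)/kT] = exp(−(-621 meV)/(155.97 meV)) = exp(3.9815) = 53.6.

53.6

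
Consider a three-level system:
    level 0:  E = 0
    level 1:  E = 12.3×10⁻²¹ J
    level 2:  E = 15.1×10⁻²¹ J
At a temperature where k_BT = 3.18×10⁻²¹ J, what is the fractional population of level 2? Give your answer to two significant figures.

0.0084

Eᵢ/kT = 0, 3.868, 4.748.
Z = Σ e^(−Eᵢ/kT) = e^(−0) + e^(−3.868) + e^(−4.748) = 1.000 + 0.02090 + 0.008669 = 1.030.
P₂ = e^(−E₂/kT) / Z = 0.008669/1.030 = 0.0084.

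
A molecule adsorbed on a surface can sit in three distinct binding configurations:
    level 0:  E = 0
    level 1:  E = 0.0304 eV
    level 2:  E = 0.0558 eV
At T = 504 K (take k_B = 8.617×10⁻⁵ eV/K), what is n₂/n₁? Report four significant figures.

k_BT = 8.617×10⁻⁵ × 504 K = 0.0434297 eV.
n₂/n₁ = exp[−(E₂−E₁)/kT] = exp(−(0.0254 eV)/(0.0434297 eV)) = exp(-0.584853) = 0.5572.

0.5572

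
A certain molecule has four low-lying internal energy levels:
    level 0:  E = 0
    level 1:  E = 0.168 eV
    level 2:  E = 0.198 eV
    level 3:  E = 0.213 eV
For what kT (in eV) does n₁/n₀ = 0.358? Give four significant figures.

0.1635 eV

n₁/n₀ = exp[−(E₁−E₀)/kT] = 0.358.
⇒ (E₁−E₀)/kT = ln(1/0.358) = ln(2.79330) = 1.02722.
kT = 0.168 eV / 1.02722 = 0.1635 eV.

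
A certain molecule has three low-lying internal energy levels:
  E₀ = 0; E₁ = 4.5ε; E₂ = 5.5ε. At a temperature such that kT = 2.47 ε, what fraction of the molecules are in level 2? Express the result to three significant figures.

Eᵢ/kT = 0, 1.8219, 2.2267.
Z = Σ e^(−Eᵢ/kT) = e^(−0) + e^(−1.8219) + e^(−2.2267) = 1.0000 + 0.16172 + 0.10788 = 1.2696.
P₂ = e^(−E₂/kT) / Z = 0.10788/1.2696 = 0.0850.

0.0850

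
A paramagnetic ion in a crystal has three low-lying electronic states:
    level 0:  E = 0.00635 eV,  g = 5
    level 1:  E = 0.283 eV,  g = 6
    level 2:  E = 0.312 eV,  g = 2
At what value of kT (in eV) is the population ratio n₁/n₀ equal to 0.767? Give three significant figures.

0.618 eV

n₁/n₀ = (g₁/g₀) exp[−(E₁−E₀)/kT] = 0.767.
⇒ (E₁−E₀)/kT = ln((6/5)/0.767) = ln(1.5645) = 0.44757.
kT = 0.27665 eV / 0.44757 = 0.618 eV.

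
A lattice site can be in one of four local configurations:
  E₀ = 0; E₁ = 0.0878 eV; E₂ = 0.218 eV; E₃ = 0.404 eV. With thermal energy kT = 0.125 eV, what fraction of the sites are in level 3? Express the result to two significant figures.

0.023

Eᵢ/kT = 0, 0.7024, 1.744, 3.232.
Z = Σ e^(−Eᵢ/kT) = e^(−0) + e^(−0.7024) + e^(−1.744) + e^(−3.232) = 1.000 + 0.4954 + 0.1748 + 0.03948 = 1.710.
P₃ = e^(−E₃/kT) / Z = 0.03948/1.710 = 0.023.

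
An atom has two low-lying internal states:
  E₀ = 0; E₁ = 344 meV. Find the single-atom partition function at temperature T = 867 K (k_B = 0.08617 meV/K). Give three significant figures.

Z = 1.01

k_BT = 0.08617 × 867 K = 74.709 meV.
Eᵢ/kT = 0, 4.6045.
Z = Σ e^(−Eᵢ/kT) = e^(−0) + e^(−4.6045) = 1.0000 + 0.010007 = 1.0100.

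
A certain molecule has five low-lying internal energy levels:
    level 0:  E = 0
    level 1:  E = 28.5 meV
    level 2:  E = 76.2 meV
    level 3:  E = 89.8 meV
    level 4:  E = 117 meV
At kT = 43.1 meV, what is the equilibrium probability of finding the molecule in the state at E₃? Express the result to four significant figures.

Eᵢ/kT = 0, 0.661253, 1.76798, 2.08353, 2.71462.
Z = Σ e^(−Eᵢ/kT) = e^(−0) + e^(−0.661253) + e^(−1.76798) + e^(−2.08353) + e^(−2.71462) = 1.00000 + 0.516204 + 0.170677 + 0.124490 + 0.0662301 = 1.87760.
P₃ = e^(−E₃/kT) / Z = 0.124490/1.87760 = 0.06630.

0.06630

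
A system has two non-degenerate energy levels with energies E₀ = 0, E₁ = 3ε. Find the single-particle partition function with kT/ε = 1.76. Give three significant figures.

Z = 1.18

Eᵢ/kT = 0, 1.7045.
Z = Σ e^(−Eᵢ/kT) = e^(−0) + e^(−1.7045) = 1.0000 + 0.18186 = 1.1819.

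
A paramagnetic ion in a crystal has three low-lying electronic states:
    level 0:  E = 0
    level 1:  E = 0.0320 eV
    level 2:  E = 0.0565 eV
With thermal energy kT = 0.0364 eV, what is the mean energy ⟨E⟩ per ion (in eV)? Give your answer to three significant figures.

0.0155 eV

Eᵢ/kT = 0, 0.87912, 1.5522.
Z = Σ e^(−Eᵢ/kT) = e^(−0) + e^(−0.87912) + e^(−1.5522) = 1.0000 + 0.41515 + 0.21178 = 1.6269.
⟨E⟩ = Σ Eᵢ e^(−Eᵢ/kT) / Z = (0·1.0000 + 0.0320·0.41515 + 0.0565·0.21178) / 1.6269 = 0.0155 eV.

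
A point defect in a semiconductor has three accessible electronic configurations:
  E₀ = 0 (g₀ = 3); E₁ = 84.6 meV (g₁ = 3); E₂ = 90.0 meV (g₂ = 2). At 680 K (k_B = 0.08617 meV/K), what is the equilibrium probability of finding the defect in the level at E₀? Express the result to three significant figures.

0.725

k_BT = 0.08617 × 680 K = 58.596 meV.
Eᵢ/kT = 0, 1.4438, 1.5359.
Z = Σ gᵢe^(−Eᵢ/kT) = 3·e^(−0) + 3·e^(−1.4438) + 2·e^(−1.5359) = 3.0000 + 0.70809 + 0.43052 = 4.1386.
P₀ = g₀ e^(−E₀/kT) / Z = 3.0000/4.1386 = 0.725.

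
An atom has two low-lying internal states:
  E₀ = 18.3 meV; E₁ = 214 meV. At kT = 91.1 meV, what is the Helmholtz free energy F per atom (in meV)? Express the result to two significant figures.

8.2 meV

Eᵢ/kT = 0.2009, 2.349.
Z = Σ e^(−Eᵢ/kT) = e^(−0.2009) + e^(−2.349) = 0.8180 + 0.09546 = 0.9135.
F = −kT ln Z = −91.1 × ln(0.9135) = −91.1 × -0.09047 = 8.2 meV.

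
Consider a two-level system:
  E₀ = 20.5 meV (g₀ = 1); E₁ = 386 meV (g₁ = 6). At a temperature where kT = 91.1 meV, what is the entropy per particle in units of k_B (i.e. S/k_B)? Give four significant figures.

0.4960

Eᵢ/kT = 0.225027, 4.23710.
Z = Σ gᵢe^(−Eᵢ/kT) = 1·e^(−0.225027) + 6·e^(−4.23710) = 0.798495 + 0.0866966 = 0.885192.
⟨E⟩ = Σ EᵢPᵢ = 56.2974 meV.
S/k_B = ln Z + ⟨E⟩/kT = ln(0.885192) + 56.2974/91.1 = -0.121951 + 0.617974 = 0.4960.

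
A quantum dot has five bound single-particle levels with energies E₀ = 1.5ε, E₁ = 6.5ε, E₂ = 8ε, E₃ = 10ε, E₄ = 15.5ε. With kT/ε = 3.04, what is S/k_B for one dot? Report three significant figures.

0.892

Eᵢ/kT = 0.49342, 2.1382, 2.6316, 3.2895, 5.0987.
Z = Σ e^(−Eᵢ/kT) = e^(−0.49342) + e^(−2.1382) + e^(−2.6316) + e^(−3.2895) + e^(−5.0987) = 0.61053 + 0.11787 + 0.071963 + 0.037272 + 0.0061047 = 0.84374.
⟨E⟩ = Σ EᵢPᵢ = 3.2297 ε.
S/k_B = ln Z + ⟨E⟩/kT = ln(0.84374) + 3.2297/3.04 = -0.16991 + 1.0624 = 0.892.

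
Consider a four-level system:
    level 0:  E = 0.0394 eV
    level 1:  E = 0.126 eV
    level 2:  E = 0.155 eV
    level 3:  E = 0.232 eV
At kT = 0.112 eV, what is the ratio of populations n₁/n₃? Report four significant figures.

2.576

n₁/n₃ = exp[−(E₁−E₃)/kT] = exp(−(-0.106 eV)/(0.112 eV)) = exp(0.946429) = 2.576.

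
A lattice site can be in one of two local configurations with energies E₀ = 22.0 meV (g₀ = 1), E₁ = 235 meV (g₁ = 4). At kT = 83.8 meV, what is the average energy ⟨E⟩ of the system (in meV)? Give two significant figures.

73 meV

Eᵢ/kT = 0.2625, 2.804.
Z = Σ gᵢe^(−Eᵢ/kT) = 1·e^(−0.2625) + 4·e^(−2.804) = 0.7691 + 0.2423 = 1.011.
⟨E⟩ = Σ Eᵢ gᵢe^(−Eᵢ/kT) / Z = (22.0·0.7691 + 235·0.2423) / 1.011 = 73 meV.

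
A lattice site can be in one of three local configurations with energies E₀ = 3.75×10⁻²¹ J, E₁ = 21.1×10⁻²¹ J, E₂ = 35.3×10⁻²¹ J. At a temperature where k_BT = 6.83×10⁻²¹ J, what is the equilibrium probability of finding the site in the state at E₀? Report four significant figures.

Eᵢ/kT = 0.549048, 3.08931, 5.16837.
Z = Σ e^(−Eᵢ/kT) = e^(−0.549048) + e^(−3.08931) + e^(−5.16837) = 0.577499 + 0.0455334 + 0.00569384 = 0.628726.
P₀ = e^(−E₀/kT) / Z = 0.577499/0.628726 = 0.9185.

0.9185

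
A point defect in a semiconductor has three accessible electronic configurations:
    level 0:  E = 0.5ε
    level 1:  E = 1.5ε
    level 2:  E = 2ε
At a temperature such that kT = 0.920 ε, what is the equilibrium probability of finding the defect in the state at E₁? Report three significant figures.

Eᵢ/kT = 0.54348, 1.6304, 2.1739.
Z = Σ e^(−Eᵢ/kT) = e^(−0.54348) + e^(−1.6304) + e^(−2.1739) = 0.58072 + 0.19585 + 0.11373 = 0.89030.
P₁ = e^(−E₁/kT) / Z = 0.19585/0.89030 = 0.220.

0.220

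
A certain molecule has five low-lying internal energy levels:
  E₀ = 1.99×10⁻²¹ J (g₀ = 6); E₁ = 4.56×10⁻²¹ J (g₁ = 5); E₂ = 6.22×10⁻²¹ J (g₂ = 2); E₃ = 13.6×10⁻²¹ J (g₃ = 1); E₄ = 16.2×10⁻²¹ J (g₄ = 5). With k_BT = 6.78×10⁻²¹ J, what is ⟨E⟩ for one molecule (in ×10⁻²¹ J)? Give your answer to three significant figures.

Eᵢ/kT = 0.29351, 0.67257, 0.91740, 2.0059, 2.3894.
Z = Σ gᵢe^(−Eᵢ/kT) = 6·e^(−0.29351) + 5·e^(−0.67257) + 2·e^(−0.91740) + 1·e^(−2.0059) + 5·e^(−2.3894) = 4.4739 + 2.5520 + 0.79911 + 0.13454 + 0.45842 = 8.4180.
⟨E⟩ = Σ Eᵢ gᵢe^(−Eᵢ/kT) / Z = (1.99·4.4739 + 4.56·2.5520 + 6.22·0.79911 + 13.6·0.13454 + 16.2·0.45842) / 8.4180 = 4.13 ×10⁻²¹ J.

4.13 ×10⁻²¹ J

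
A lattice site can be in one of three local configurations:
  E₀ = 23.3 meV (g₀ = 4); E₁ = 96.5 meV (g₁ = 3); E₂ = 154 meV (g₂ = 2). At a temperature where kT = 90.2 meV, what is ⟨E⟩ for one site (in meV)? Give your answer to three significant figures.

50.7 meV

Eᵢ/kT = 0.25831, 1.0698, 1.7073.
Z = Σ gᵢe^(−Eᵢ/kT) = 4·e^(−0.25831) + 3·e^(−1.0698) + 2·e^(−1.7073) = 3.0894 + 1.0292 + 0.36271 = 4.4813.
⟨E⟩ = Σ Eᵢ gᵢe^(−Eᵢ/kT) / Z = (23.3·3.0894 + 96.5·1.0292 + 154·0.36271) / 4.4813 = 50.7 meV.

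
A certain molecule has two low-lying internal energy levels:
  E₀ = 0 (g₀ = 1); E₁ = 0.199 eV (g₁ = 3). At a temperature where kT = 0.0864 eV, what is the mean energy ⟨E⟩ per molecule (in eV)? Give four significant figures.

0.04590 eV

Eᵢ/kT = 0, 2.30324.
Z = Σ gᵢe^(−Eᵢ/kT) = 1·e^(−0) + 3·e^(−2.30324) = 1.00000 + 0.299804 = 1.29980.
⟨E⟩ = Σ Eᵢ gᵢe^(−Eᵢ/kT) / Z = (0·1.00000 + 0.199·0.299804) / 1.29980 = 0.04590 eV.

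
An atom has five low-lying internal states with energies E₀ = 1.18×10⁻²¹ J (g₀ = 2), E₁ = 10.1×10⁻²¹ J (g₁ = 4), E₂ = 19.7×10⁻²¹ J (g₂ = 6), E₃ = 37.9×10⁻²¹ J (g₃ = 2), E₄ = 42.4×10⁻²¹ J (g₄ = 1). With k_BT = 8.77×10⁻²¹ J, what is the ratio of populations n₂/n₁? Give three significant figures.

n₂/n₁ = (g₂/g₁) exp[−(E₂−E₁)/kT] = (6/4) × exp(−(9.6 ×10⁻²¹ J)/(8.77 ×10⁻²¹ J)) = (6/4) × exp(-1.0946) = 0.502.

0.502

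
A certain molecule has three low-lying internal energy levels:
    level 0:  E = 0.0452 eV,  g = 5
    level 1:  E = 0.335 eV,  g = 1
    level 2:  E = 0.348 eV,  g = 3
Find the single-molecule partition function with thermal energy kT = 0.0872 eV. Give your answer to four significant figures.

Z = 3.054

Eᵢ/kT = 0.518349, 3.84174, 3.99083.
Z = Σ gᵢe^(−Eᵢ/kT) = 5·e^(−0.518349) + 1·e^(−3.84174) + 3·e^(−3.99083) = 2.97751 + 0.0214562 + 0.0554531 = 3.05442.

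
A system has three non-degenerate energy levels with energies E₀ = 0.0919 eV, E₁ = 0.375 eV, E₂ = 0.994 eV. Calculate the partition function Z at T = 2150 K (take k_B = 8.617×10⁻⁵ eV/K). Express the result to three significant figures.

k_BT = 8.617×10⁻⁵ × 2150 K = 0.18527 eV.
Eᵢ/kT = 0.49603, 2.0241, 5.3651.
Z = Σ e^(−Eᵢ/kT) = e^(−0.49603) + e^(−2.0241) + e^(−5.3651) = 0.60894 + 0.13211 + 0.0046770 = 0.74573.

Z = 0.746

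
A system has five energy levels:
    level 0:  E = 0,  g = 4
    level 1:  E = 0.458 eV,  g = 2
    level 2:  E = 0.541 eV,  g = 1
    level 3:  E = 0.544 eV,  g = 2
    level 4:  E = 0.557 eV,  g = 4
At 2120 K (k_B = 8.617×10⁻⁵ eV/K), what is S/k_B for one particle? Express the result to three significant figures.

1.83

k_BT = 8.617×10⁻⁵ × 2120 K = 0.18268 eV.
Eᵢ/kT = 0, 2.5071, 2.9615, 2.9779, 3.0490.
Z = Σ gᵢe^(−Eᵢ/kT) = 4·e^(−0) + 2·e^(−2.5071) + 1·e^(−2.9615) + 2·e^(−2.9779) + 4·e^(−3.0490) = 4.0000 + 0.16301 + 0.051741 + 0.10180 + 0.18963 = 4.5062.
⟨E⟩ = Σ EᵢPᵢ = 0.058509 eV.
S/k_B = ln Z + ⟨E⟩/kT = ln(4.5062) + 0.058509/0.18268 = 1.5055 + 0.32028 = 1.83.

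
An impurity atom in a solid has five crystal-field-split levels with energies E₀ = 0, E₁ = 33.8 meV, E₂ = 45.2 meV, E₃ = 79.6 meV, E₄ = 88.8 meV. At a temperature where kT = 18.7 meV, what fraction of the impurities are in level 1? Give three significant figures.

0.129

Eᵢ/kT = 0, 1.8075, 2.4171, 4.2567, 4.7487.
Z = Σ e^(−Eᵢ/kT) = e^(−0) + e^(−1.8075) + e^(−2.4171) + e^(−4.2567) + e^(−4.7487) = 1.0000 + 0.16406 + 0.089180 + 0.014169 + 0.0086629 = 1.2761.
P₁ = e^(−E₁/kT) / Z = 0.16406/1.2761 = 0.129.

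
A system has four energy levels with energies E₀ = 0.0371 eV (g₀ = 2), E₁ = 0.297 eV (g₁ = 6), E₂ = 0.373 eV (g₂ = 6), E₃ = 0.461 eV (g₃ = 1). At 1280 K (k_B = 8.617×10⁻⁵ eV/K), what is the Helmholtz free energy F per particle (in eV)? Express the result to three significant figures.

-0.0794 eV

k_BT = 8.617×10⁻⁵ × 1280 K = 0.11030 eV.
Eᵢ/kT = 0.33636, 2.6927, 3.3817, 4.1795.
Z = Σ gᵢe^(−Eᵢ/kT) = 2·e^(−0.33636) + 6·e^(−2.6927) + 6·e^(−3.3817) + 1·e^(−4.1795) = 1.4287 + 0.40619 + 0.20394 + 0.015306 = 2.0541.
F = −kT ln Z = −0.11030 × ln(2.0541) = −0.11030 × 0.71984 = -0.0794 eV.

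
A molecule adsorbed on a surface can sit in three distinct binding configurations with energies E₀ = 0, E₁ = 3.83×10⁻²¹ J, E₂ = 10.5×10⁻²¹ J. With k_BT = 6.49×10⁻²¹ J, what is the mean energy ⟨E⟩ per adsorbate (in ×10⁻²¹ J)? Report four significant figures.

Eᵢ/kT = 0, 0.590139, 1.61787.
Z = Σ e^(−Eᵢ/kT) = e^(−0) + e^(−0.590139) + e^(−1.61787) = 1.00000 + 0.554250 + 0.198321 = 1.75257.
⟨E⟩ = Σ Eᵢ e^(−Eᵢ/kT) / Z = (0·1.00000 + 3.83·0.554250 + 10.5·0.198321) / 1.75257 = 2.399 ×10⁻²¹ J.

2.399 ×10⁻²¹ J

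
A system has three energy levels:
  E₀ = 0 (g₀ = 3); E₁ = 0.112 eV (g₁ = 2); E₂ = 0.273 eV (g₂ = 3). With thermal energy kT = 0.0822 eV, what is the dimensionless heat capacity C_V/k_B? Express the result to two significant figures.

0.51

Eᵢ/kT = 0, 1.363, 3.321.
Z = Σ gᵢe^(−Eᵢ/kT) = 3·e^(−0) + 2·e^(−1.363) + 3·e^(−3.321) = 3.000 + 0.5118 + 0.1084 = 3.620.
⟨E⟩ = 0.02401 eV, ⟨E²⟩ = 0.004005 eV².
C_V/k_B = (⟨E²⟩ − ⟨E⟩²)/(kT)² = (0.004005 − 0.0005765)/0.006757 = 0.51.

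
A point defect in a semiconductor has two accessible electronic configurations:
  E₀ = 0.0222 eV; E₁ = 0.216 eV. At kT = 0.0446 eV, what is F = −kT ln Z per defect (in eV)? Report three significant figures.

Eᵢ/kT = 0.49776, 4.8430.
Z = Σ e^(−Eᵢ/kT) = e^(−0.49776) + e^(−4.8430) = 0.60789 + 0.0078834 = 0.61577.
F = −kT ln Z = −0.0446 × ln(0.61577) = −0.0446 × -0.48488 = 0.0216 eV.

0.0216 eV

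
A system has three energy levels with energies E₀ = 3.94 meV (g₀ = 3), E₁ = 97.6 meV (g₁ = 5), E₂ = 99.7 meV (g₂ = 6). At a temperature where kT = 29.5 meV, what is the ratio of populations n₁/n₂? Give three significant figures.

n₁/n₂ = (g₁/g₂) exp[−(E₁−E₂)/kT] = (5/6) × exp(−(-2.1 meV)/(29.5 meV)) = (5/6) × exp(0.071186) = 0.895.

0.895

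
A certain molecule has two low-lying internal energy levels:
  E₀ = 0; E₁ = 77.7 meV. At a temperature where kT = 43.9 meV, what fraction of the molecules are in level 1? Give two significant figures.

Eᵢ/kT = 0, 1.770.
Z = Σ e^(−Eᵢ/kT) = e^(−0) + e^(−1.770) = 1.000 + 0.1703 = 1.170.
P₁ = e^(−E₁/kT) / Z = 0.1703/1.170 = 0.15.

0.15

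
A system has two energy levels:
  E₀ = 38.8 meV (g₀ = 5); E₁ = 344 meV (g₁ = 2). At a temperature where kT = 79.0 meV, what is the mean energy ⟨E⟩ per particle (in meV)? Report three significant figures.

Eᵢ/kT = 0.49114, 4.3544.
Z = Σ gᵢe^(−Eᵢ/kT) = 5·e^(−0.49114) + 2·e^(−4.3544) = 3.0596 + 0.025700 = 3.0853.
⟨E⟩ = Σ Eᵢ gᵢe^(−Eᵢ/kT) / Z = (38.8·3.0596 + 344·0.025700) / 3.0853 = 41.3 meV.

41.3 meV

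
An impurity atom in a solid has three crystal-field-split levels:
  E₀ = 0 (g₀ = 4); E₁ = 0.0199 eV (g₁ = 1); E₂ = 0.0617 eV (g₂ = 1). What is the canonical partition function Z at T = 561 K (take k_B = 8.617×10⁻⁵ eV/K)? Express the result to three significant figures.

Z = 4.94

k_BT = 8.617×10⁻⁵ × 561 K = 0.048341 eV.
Eᵢ/kT = 0, 0.41166, 1.2763.
Z = Σ gᵢe^(−Eᵢ/kT) = 4·e^(−0) + 1·e^(−0.41166) + 1·e^(−1.2763) = 4.0000 + 0.66255 + 0.27907 = 4.9416.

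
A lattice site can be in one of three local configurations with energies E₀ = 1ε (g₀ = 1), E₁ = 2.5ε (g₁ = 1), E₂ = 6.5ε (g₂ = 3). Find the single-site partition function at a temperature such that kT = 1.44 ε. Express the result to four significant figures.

Eᵢ/kT = 0.694444, 1.73611, 4.51389.
Z = Σ gᵢe^(−Eᵢ/kT) = 1·e^(−0.694444) + 1·e^(−1.73611) + 3·e^(−4.51389) = 0.499352 + 0.176205 + 0.0328673 = 0.708424.

Z = 0.7084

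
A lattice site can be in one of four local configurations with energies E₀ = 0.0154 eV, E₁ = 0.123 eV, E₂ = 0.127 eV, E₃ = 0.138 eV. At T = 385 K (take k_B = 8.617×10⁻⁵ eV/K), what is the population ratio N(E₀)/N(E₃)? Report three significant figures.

40.3

k_BT = 8.617×10⁻⁵ × 385 K = 0.033175 eV.
n₀/n₃ = exp[−(E₀−E₃)/kT] = exp(−(-0.1226 eV)/(0.033175 eV)) = exp(3.6956) = 40.3.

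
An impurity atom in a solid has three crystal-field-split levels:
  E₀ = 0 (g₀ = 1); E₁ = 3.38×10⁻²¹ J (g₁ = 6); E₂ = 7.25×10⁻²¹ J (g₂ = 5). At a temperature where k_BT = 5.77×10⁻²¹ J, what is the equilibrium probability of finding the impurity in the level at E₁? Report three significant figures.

Eᵢ/kT = 0, 0.58579, 1.2565.
Z = Σ gᵢe^(−Eᵢ/kT) = 1·e^(−0) + 6·e^(−0.58579) + 5·e^(−1.2565) = 1.0000 + 3.3400 + 1.4232 = 5.7632.
P₁ = g₁ e^(−E₁/kT) / Z = 3.3400/5.7632 = 0.580.

0.580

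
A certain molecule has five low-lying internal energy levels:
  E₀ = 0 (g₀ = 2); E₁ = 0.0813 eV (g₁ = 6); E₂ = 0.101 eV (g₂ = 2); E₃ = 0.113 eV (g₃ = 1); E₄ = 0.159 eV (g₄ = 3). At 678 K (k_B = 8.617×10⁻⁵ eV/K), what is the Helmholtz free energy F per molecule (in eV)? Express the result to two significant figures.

k_BT = 8.617×10⁻⁵ × 678 K = 0.05842 eV.
Eᵢ/kT = 0, 1.392, 1.729, 1.934, 2.722.
Z = Σ gᵢe^(−Eᵢ/kT) = 2·e^(−0) + 6·e^(−1.392) + 2·e^(−1.729) + 1·e^(−1.934) + 3·e^(−2.722) = 2.000 + 1.491 + 0.3549 + 0.1446 + 0.1972 = 4.188.
F = −kT ln Z = −0.05842 × ln(4.188) = −0.05842 × 1.432 = -0.084 eV.

-0.084 eV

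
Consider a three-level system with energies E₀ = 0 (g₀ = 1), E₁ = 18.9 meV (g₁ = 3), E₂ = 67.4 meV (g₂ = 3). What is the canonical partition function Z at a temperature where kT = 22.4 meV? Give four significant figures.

Eᵢ/kT = 0, 0.843750, 3.00893.
Z = Σ gᵢe^(−Eᵢ/kT) = 1·e^(−0) + 3·e^(−0.843750) + 3·e^(−3.00893) = 1.00000 + 1.29028 + 0.148033 = 2.43831.

Z = 2.438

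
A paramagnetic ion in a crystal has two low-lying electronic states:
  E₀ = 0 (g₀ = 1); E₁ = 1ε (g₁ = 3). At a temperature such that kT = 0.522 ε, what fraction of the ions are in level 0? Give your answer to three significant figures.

0.694

Eᵢ/kT = 0, 1.9157.
Z = Σ gᵢe^(−Eᵢ/kT) = 1·e^(−0) + 3·e^(−1.9157) = 1.0000 + 0.44172 = 1.4417.
P₀ = g₀ e^(−E₀/kT) / Z = 1.0000/1.4417 = 0.694.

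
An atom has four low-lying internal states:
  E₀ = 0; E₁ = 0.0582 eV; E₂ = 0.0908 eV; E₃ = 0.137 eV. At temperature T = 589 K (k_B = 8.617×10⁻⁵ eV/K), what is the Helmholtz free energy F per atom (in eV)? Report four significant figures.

k_BT = 8.617×10⁻⁵ × 589 K = 0.0507541 eV.
Eᵢ/kT = 0, 1.14671, 1.78902, 2.69929.
Z = Σ e^(−Eᵢ/kT) = e^(−0) + e^(−1.14671) + e^(−1.78902) + e^(−2.69929) = 1.00000 + 0.317680 + 0.167124 + 0.0672532 = 1.55206.
F = −kT ln Z = −0.0507541 × ln(1.55206) = −0.0507541 × 0.439583 = -0.02231 eV.

-0.02231 eV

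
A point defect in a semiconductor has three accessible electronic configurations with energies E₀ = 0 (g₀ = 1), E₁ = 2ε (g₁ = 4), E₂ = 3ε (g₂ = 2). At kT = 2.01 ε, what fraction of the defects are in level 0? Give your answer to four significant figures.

0.3415

Eᵢ/kT = 0, 0.995025, 1.49254.
Z = Σ gᵢe^(−Eᵢ/kT) = 1·e^(−0) + 4·e^(−0.995025) + 2·e^(−1.49254) = 1.00000 + 1.47886 + 0.449602 = 2.92846.
P₀ = g₀ e^(−E₀/kT) / Z = 1.00000/2.92846 = 0.3415.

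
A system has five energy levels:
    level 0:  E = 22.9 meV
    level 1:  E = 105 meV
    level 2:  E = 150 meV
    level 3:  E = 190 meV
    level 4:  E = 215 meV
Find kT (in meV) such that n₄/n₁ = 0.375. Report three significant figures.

112 meV

n₄/n₁ = exp[−(E₄−E₁)/kT] = 0.375.
⇒ (E₄−E₁)/kT = ln(1/0.375) = ln(2.6667) = 0.98084.
kT = 110 meV / 0.98084 = 112 meV.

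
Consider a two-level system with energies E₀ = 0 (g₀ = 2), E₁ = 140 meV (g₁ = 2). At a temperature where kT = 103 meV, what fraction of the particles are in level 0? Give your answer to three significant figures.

0.796

Eᵢ/kT = 0, 1.3592.
Z = Σ gᵢe^(−Eᵢ/kT) = 2·e^(−0) + 2·e^(−1.3592) = 2.0000 + 0.51373 = 2.5137.
P₀ = g₀ e^(−E₀/kT) / Z = 2.0000/2.5137 = 0.796.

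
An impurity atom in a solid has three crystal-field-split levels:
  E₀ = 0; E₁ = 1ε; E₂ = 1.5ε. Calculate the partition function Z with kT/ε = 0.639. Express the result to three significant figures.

Eᵢ/kT = 0, 1.5649, 2.3474.
Z = Σ e^(−Eᵢ/kT) = e^(−0) + e^(−1.5649) + e^(−2.3474) = 1.0000 + 0.20911 + 0.095617 = 1.3047.

Z = 1.30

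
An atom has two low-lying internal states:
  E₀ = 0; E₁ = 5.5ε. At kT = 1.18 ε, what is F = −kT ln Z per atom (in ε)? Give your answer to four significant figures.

Eᵢ/kT = 0, 4.66102.
Z = Σ e^(−Eᵢ/kT) = e^(−0) + e^(−4.66102) = 1.00000 + 0.00945681 = 1.00946.
F = −kT ln Z = −1.18 × ln(1.00946) = −1.18 × 0.00941553 = -0.01111 ε.

-0.01111 ε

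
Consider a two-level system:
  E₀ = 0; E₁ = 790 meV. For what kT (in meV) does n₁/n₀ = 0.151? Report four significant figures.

417.9 meV

n₁/n₀ = exp[−(E₁−E₀)/kT] = 0.151.
⇒ (E₁−E₀)/kT = ln(1/0.151) = ln(6.62252) = 1.89048.
kT = 790 meV / 1.89048 = 417.9 meV.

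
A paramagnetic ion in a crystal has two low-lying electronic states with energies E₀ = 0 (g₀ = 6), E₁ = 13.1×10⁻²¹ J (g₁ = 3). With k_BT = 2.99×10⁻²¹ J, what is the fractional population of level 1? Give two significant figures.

0.0062

Eᵢ/kT = 0, 4.381.
Z = Σ gᵢe^(−Eᵢ/kT) = 6·e^(−0) + 3·e^(−4.381) = 6.000 + 0.03754 = 6.038.
P₁ = g₁ e^(−E₁/kT) / Z = 0.03754/6.038 = 0.0062.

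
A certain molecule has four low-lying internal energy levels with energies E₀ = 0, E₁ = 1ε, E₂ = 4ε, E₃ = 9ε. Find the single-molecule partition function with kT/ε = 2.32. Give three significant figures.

Z = 1.85

Eᵢ/kT = 0, 0.43103, 1.7241, 3.8793.
Z = Σ e^(−Eᵢ/kT) = e^(−0) + e^(−0.43103) + e^(−1.7241) + e^(−3.8793) = 1.0000 + 0.64984 + 0.17833 + 0.020665 = 1.8488.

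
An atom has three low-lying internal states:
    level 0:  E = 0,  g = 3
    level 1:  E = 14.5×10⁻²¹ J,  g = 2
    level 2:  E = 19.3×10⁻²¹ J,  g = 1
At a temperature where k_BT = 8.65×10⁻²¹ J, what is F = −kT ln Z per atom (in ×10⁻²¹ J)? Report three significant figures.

-10.8 ×10⁻²¹ J

Eᵢ/kT = 0, 1.6763, 2.2312.
Z = Σ gᵢe^(−Eᵢ/kT) = 3·e^(−0) + 2·e^(−1.6763) + 1·e^(−2.2312) = 3.0000 + 0.37413 + 0.10740 = 3.4815.
F = −kT ln Z = −8.65 × ln(3.4815) = −8.65 × 1.2475 = -10.8 ×10⁻²¹ J.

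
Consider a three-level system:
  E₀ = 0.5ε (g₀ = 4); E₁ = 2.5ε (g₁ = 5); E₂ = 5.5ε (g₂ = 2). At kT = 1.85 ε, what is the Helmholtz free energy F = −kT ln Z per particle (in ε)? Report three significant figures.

-2.76 ε

Eᵢ/kT = 0.27027, 1.3514, 2.9730.
Z = Σ gᵢe^(−Eᵢ/kT) = 4·e^(−0.27027) + 5·e^(−1.3514) + 2·e^(−2.9730) = 3.0527 + 1.2944 + 0.10230 = 4.4494.
F = −kT ln Z = −1.85 × ln(4.4494) = −1.85 × 1.4928 = -2.76 ε.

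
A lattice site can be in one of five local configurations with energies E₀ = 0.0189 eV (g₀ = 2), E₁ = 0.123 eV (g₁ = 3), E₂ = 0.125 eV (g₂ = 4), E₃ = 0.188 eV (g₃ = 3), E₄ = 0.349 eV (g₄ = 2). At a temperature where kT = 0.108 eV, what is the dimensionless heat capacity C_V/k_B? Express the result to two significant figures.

Eᵢ/kT = 0.1750, 1.139, 1.157, 1.741, 3.231.
Z = Σ gᵢe^(−Eᵢ/kT) = 2·e^(−0.1750) + 3·e^(−1.139) + 4·e^(−1.157) + 3·e^(−1.741) + 2·e^(−3.231) = 1.679 + 0.9604 + 1.258 + 0.5260 + 0.07904 = 4.502.
⟨E⟩ = 0.09631 eV, ⟨E²⟩ = 0.01399 eV².
C_V/k_B = (⟨E²⟩ − ⟨E⟩²)/(kT)² = (0.01399 − 0.009276)/0.01166 = 0.40.

0.40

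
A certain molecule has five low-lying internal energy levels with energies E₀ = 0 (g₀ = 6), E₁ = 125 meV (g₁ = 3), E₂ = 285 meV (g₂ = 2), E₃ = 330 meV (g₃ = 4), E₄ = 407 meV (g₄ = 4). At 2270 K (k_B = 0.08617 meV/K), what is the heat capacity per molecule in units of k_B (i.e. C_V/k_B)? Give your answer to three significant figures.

k_BT = 0.08617 × 2270 K = 195.61 meV.
Eᵢ/kT = 0, 0.63903, 1.4570, 1.6870, 2.0807.
Z = Σ gᵢe^(−Eᵢ/kT) = 6·e^(−0) + 3·e^(−0.63903) + 2·e^(−1.4570) + 4·e^(−1.6870) + 4·e^(−2.0807) = 6.0000 + 1.5834 + 0.46587 + 0.74030 + 0.49937 = 9.2889.
⟨E⟩ = 83.782 meV, ⟨E²⟩ = 24321 meV².
C_V/k_B = (⟨E²⟩ − ⟨E⟩²)/(kT)² = (24321 − 7019.4)/38263 = 0.452.

0.452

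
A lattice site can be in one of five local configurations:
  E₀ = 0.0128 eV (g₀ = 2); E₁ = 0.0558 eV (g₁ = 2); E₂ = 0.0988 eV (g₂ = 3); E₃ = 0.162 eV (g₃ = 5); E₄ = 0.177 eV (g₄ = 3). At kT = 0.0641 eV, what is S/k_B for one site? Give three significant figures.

2.28

Eᵢ/kT = 0.19969, 0.87051, 1.5413, 2.5273, 2.7613.
Z = Σ gᵢe^(−Eᵢ/kT) = 2·e^(−0.19969) + 2·e^(−0.87051) + 3·e^(−1.5413) + 5·e^(−2.5273) + 3·e^(−2.7613) = 1.6380 + 0.83748 + 0.64231 + 0.39937 + 0.18963 = 3.7068.
⟨E⟩ = Σ EᵢPᵢ = 0.061892 eV.
S/k_B = ln Z + ⟨E⟩/kT = ln(3.7068) + 0.061892/0.0641 = 1.3102 + 0.96555 = 2.28.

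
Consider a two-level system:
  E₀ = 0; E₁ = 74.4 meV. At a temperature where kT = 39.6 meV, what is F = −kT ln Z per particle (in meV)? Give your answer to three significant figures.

-5.63 meV

Eᵢ/kT = 0, 1.8788.
Z = Σ e^(−Eᵢ/kT) = e^(−0) + e^(−1.8788) = 1.0000 + 0.15277 = 1.1528.
F = −kT ln Z = −39.6 × ln(1.1528) = −39.6 × 0.14219 = -5.63 meV.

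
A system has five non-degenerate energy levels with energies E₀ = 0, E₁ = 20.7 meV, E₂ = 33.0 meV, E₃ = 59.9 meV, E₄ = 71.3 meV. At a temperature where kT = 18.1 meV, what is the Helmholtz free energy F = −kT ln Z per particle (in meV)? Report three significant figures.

Eᵢ/kT = 0, 1.1436, 1.8232, 3.3094, 3.9392.
Z = Σ e^(−Eᵢ/kT) = e^(−0) + e^(−1.1436) + e^(−1.8232) + e^(−3.3094) + e^(−3.9392) = 1.0000 + 0.31867 + 0.16151 + 0.036538 + 0.019464 = 1.5362.
F = −kT ln Z = −18.1 × ln(1.5362) = −18.1 × 0.42931 = -7.77 meV.

-7.77 meV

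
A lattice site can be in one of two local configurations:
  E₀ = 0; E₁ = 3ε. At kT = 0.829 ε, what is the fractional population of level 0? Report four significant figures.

0.9739

Eᵢ/kT = 0, 3.61882.
Z = Σ e^(−Eᵢ/kT) = e^(−0) + e^(−3.61882) = 1.00000 + 0.0268143 = 1.02681.
P₀ = e^(−E₀/kT) / Z = 1.00000/1.02681 = 0.9739.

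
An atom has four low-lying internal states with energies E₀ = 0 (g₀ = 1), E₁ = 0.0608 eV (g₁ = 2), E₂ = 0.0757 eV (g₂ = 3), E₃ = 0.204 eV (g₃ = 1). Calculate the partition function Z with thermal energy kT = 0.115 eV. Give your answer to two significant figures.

Z = 3.9

Eᵢ/kT = 0, 0.5287, 0.6583, 1.774.
Z = Σ gᵢe^(−Eᵢ/kT) = 1·e^(−0) + 2·e^(−0.5287) + 3·e^(−0.6583) + 1·e^(−1.774) = 1.000 + 1.179 + 1.553 + 0.1697 = 3.902.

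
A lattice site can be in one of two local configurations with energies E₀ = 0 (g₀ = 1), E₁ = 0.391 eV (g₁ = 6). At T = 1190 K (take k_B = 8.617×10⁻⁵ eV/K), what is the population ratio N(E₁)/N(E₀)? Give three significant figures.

0.132

k_BT = 8.617×10⁻⁵ × 1190 K = 0.10254 eV.
n₁/n₀ = (g₁/g₀) exp[−(E₁−E₀)/kT] = (6/1) × exp(−(0.391 eV)/(0.10254 eV)) = (6/1) × exp(-3.8131) = 0.132.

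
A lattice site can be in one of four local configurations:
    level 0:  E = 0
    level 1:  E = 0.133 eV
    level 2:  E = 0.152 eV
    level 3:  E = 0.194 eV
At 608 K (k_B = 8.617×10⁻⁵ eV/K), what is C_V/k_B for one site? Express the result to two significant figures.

0.98

k_BT = 8.617×10⁻⁵ × 608 K = 0.05239 eV.
Eᵢ/kT = 0, 2.539, 2.901, 3.703.
Z = Σ e^(−Eᵢ/kT) = e^(−0) + e^(−2.539) + e^(−2.901) + e^(−3.703) = 1.000 + 0.07895 + 0.05497 + 0.02465 = 1.159.
⟨E⟩ = 0.02040 eV, ⟨E²⟩ = 0.003101 eV².
C_V/k_B = (⟨E²⟩ − ⟨E⟩²)/(kT)² = (0.003101 − 0.0004162)/0.002745 = 0.98.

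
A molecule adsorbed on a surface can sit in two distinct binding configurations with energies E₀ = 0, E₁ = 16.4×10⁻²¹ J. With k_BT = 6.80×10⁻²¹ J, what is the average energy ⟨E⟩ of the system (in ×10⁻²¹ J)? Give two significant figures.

1.3 ×10⁻²¹ J

Eᵢ/kT = 0, 2.412.
Z = Σ e^(−Eᵢ/kT) = e^(−0) + e^(−2.412) = 1.000 + 0.08964 = 1.090.
⟨E⟩ = Σ Eᵢ e^(−Eᵢ/kT) / Z = (0·1.000 + 16.4·0.08964) / 1.090 = 1.3 ×10⁻²¹ J.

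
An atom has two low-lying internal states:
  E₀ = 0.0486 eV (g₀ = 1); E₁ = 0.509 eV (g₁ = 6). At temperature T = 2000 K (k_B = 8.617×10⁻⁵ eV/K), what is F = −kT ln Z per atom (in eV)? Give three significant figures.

k_BT = 8.617×10⁻⁵ × 2000 K = 0.17234 eV.
Eᵢ/kT = 0.28200, 2.9535.
Z = Σ gᵢe^(−Eᵢ/kT) = 1·e^(−0.28200) + 6·e^(−2.9535) = 0.75427 + 0.31294 = 1.0672.
F = −kT ln Z = −0.17234 × ln(1.0672) = −0.17234 × 0.065038 = -0.0112 eV.

-0.0112 eV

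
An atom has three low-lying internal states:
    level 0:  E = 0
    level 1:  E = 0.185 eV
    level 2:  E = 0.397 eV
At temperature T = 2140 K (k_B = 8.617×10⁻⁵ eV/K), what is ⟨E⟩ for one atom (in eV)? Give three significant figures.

k_BT = 8.617×10⁻⁵ × 2140 K = 0.18440 eV.
Eᵢ/kT = 0, 1.0033, 2.1529.
Z = Σ e^(−Eᵢ/kT) = e^(−0) + e^(−1.0033) + e^(−2.1529) = 1.0000 + 0.36667 + 0.11615 = 1.4828.
⟨E⟩ = Σ Eᵢ e^(−Eᵢ/kT) / Z = (0·1.0000 + 0.185·0.36667 + 0.397·0.11615) / 1.4828 = 0.0768 eV.

0.0768 eV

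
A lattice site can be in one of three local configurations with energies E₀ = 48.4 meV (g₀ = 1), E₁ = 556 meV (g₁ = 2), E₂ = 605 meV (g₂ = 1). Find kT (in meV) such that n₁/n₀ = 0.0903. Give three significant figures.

n₁/n₀ = (g₁/g₀) exp[−(E₁−E₀)/kT] = 0.0903.
⇒ (E₁−E₀)/kT = ln((2/1)/0.0903) = ln(22.148) = 3.0977.
kT = 507.6 meV / 3.0977 = 164 meV.

164 meV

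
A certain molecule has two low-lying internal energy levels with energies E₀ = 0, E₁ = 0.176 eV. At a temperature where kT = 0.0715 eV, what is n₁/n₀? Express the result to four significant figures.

0.08530

n₁/n₀ = exp[−(E₁−E₀)/kT] = exp(−(0.176 eV)/(0.0715 eV)) = exp(-2.46154) = 0.08530.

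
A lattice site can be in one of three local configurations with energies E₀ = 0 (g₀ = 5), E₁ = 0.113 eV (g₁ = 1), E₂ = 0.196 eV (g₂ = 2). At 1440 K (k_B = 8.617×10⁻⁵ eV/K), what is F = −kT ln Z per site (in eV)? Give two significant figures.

k_BT = 8.617×10⁻⁵ × 1440 K = 0.1241 eV.
Eᵢ/kT = 0, 0.9106, 1.579.
Z = Σ gᵢe^(−Eᵢ/kT) = 5·e^(−0) + 1·e^(−0.9106) + 2·e^(−1.579) = 5.000 + 0.4023 + 0.4124 = 5.815.
F = −kT ln Z = −0.1241 × ln(5.815) = −0.1241 × 1.760 = -0.22 eV.

-0.22 eV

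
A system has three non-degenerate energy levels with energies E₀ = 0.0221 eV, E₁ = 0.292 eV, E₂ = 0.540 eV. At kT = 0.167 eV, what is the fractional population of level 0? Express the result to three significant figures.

Eᵢ/kT = 0.13234, 1.7485, 3.2335.
Z = Σ e^(−Eᵢ/kT) = e^(−0.13234) + e^(−1.7485) + e^(−3.2335) = 0.87604 + 0.17403 + 0.039419 = 1.0895.
P₀ = e^(−E₀/kT) / Z = 0.87604/1.0895 = 0.804.

0.804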